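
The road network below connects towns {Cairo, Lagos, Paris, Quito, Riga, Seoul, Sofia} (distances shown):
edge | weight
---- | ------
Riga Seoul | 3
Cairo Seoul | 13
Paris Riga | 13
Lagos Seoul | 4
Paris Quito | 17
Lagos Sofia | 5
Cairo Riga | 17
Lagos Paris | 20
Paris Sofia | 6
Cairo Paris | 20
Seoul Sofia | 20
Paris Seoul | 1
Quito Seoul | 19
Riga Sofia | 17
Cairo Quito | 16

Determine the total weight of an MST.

42

Kruskal: consider edges lightest-first.
Paris Seoul (1): add — endpoints in different components.
Riga Seoul (3): add — endpoints in different components.
Lagos Seoul (4): add — endpoints in different components.
Lagos Sofia (5): add — endpoints in different components.
Paris Sofia (6): skip — Sofia and Paris already connected.
Cairo Seoul (13): add — endpoints in different components.
Paris Riga (13): skip — Paris and Riga already connected.
Cairo Quito (16): add — endpoints in different components.
MST edges: Paris Seoul, Riga Seoul, Lagos Seoul, Lagos Sofia, Cairo Seoul, Cairo Quito; total weight 1+3+4+5+13+16 = 42.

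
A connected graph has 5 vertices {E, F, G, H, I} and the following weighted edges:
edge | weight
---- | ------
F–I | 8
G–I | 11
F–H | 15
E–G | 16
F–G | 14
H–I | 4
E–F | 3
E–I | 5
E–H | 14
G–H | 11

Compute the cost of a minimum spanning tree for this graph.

23

Prim's algorithm from F:
Step 1: frontier [E–F 3, F–I 8, F–G 14, F–H 15] → take E–F (3); add E.
Step 2: frontier [E–I 5, E–H 14, E–G 16, F–I 8, F–G 14, F–H 15] → take E–I (5); add I.
Step 3: frontier [E–H 14, E–G 16, F–G 14, F–H 15, H–I 4, G–I 11] → take H–I (4); add H.
Step 4: frontier [E–G 16, F–G 14, G–H 11, G–I 11] → take G–H (11); add G.
MST edges: E–F, E–I, H–I, G–H; total weight 3+5+4+11 = 23.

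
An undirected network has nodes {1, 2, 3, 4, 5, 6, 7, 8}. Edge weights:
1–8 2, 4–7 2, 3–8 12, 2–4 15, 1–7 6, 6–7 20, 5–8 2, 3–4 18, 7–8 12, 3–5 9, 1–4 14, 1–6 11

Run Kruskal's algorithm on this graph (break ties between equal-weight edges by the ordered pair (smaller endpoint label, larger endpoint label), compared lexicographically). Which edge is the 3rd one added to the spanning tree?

5-8

Sort edges by weight, then run Kruskal:
1–8 (2): add — endpoints in different components.
4–7 (2): add — endpoints in different components.
5–8 (2): add — endpoints in different components.
1–7 (6): add — endpoints in different components.
3–5 (9): add — endpoints in different components.
1–6 (11): add — endpoints in different components.
3–8 (12): skip — 3 and 8 already connected.
7–8 (12): skip — 7 and 8 already connected.
1–4 (14): skip — 1 and 4 already connected.
2–4 (15): add — endpoints in different components.
The 3rd edge added is 5–8.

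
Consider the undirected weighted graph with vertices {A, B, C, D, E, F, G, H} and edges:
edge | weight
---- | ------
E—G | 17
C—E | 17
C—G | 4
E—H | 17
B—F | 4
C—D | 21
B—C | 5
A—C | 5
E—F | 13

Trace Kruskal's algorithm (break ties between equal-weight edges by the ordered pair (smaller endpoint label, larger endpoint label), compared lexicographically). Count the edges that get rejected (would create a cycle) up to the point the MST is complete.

Sort edges by weight, then run Kruskal:
B—F (4): add — endpoints in different components.
C—G (4): add — endpoints in different components.
A—C (5): add — endpoints in different components.
B—C (5): add — endpoints in different components.
E—F (13): add — endpoints in different components.
C—E (17): skip — C and E already connected.
E—G (17): skip — E and G already connected.
E—H (17): add — endpoints in different components.
C—D (21): add — endpoints in different components.
Edges rejected before the tree was complete: 2.

2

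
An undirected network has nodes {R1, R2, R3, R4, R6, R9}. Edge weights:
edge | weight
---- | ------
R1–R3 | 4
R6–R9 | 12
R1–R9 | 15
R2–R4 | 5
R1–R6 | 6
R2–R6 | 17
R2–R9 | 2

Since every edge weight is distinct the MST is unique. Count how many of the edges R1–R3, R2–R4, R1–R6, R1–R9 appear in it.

3

Sort edges by weight, then run Kruskal:
R2–R9 (2): add — endpoints in different components.
R1–R3 (4): add — endpoints in different components.
R2–R4 (5): add — endpoints in different components.
R1–R6 (6): add — endpoints in different components.
R6–R9 (12): add — endpoints in different components.
MST edge set: {R2–R9, R1–R3, R2–R4, R1–R6, R6–R9}.
Of the listed edges, {R1–R3, R2–R4, R1–R6} are in the MST → 3.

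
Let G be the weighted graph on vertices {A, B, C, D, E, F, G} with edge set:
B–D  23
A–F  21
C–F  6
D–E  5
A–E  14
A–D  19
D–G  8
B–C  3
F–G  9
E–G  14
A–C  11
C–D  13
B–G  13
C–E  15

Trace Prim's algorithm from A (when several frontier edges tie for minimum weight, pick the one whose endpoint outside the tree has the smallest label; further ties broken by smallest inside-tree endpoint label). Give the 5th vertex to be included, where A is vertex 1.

Grow the tree from A using Prim:
Step 1: frontier [A–C 11, A–E 14, A–D 19, A–F 21] → take A–C (11); add C.
Step 2: frontier [A–E 14, A–D 19, A–F 21, B–C 3, C–F 6, C–D 13, C–E 15] → take B–C (3); add B.
Step 3: frontier [A–E 14, A–D 19, A–F 21, B–G 13, B–D 23, C–F 6, C–D 13, C–E 15] → take C–F (6); add F.
Step 4: frontier [A–E 14, A–D 19, B–G 13, B–D 23, C–D 13, C–E 15, F–G 9] → take F–G (9); add G.
Step 5: frontier [A–E 14, A–D 19, B–D 23, C–D 13, C–E 15, D–G 8, E–G 14] → take D–G (8); add D.
Step 6: frontier [A–E 14, C–E 15, D–E 5, E–G 14] → take D–E (5); add E.
Vertex order: A, C, B, F, G, D, E. The 5th vertex is G.

G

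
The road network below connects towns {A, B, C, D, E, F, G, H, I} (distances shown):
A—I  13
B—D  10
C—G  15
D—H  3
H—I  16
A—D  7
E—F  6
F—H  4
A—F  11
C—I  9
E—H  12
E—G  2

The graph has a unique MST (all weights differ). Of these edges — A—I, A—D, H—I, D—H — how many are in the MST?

3

Kruskal: consider edges lightest-first.
E—G (2): add — endpoints in different components.
D—H (3): add — endpoints in different components.
F—H (4): add — endpoints in different components.
E—F (6): add — endpoints in different components.
A—D (7): add — endpoints in different components.
C—I (9): add — endpoints in different components.
B—D (10): add — endpoints in different components.
A—F (11): skip — A and F already connected.
E—H (12): skip — E and H already connected.
A—I (13): add — endpoints in different components.
MST edge set: {E—G, D—H, F—H, E—F, A—D, C—I, B—D, A—I}.
Of the listed edges, {A—I, A—D, D—H} are in the MST → 3.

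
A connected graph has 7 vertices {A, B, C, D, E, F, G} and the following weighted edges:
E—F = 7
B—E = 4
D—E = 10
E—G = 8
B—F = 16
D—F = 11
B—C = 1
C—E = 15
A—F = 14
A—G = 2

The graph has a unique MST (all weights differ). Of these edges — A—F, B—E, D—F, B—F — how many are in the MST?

1

Kruskal's algorithm — process edges by increasing weight (ties by edge label):
B—C (1): add. Components now {A} {B,C} {D} {E} {F} {G}
A—G (2): add. Components now {A,G} {B,C} {D} {E} {F}
B—E (4): add. Components now {A,G} {B,C,E} {D} {F}
E—F (7): add. Components now {A,G} {B,C,E,F} {D}
E—G (8): add. Components now {A,B,C,E,F,G} {D}
D—E (10): add. Components now {A,B,C,D,E,F,G}
MST edge set: {B—C, A—G, B—E, E—F, E—G, D—E}.
Of the listed edges, {B—E} are in the MST → 1.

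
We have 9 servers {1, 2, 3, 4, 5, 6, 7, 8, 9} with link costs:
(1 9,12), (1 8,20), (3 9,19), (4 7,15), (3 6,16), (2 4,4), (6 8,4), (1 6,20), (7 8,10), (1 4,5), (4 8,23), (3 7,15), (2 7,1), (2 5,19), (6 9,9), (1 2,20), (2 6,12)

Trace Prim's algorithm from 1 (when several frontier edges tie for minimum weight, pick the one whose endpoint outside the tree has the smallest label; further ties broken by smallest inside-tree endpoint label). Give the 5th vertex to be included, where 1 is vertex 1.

8

Grow the tree from 1 using Prim:
Step 1: cheapest edge leaving the tree is 1 4 (5); add 4.
Step 2: cheapest edge leaving the tree is 2 4 (4); add 2.
Step 3: cheapest edge leaving the tree is 2 7 (1); add 7.
Step 4: cheapest edge leaving the tree is 7 8 (10); add 8.
Step 5: cheapest edge leaving the tree is 6 8 (4); add 6.
Step 6: cheapest edge leaving the tree is 6 9 (9); add 9.
Step 7: cheapest edge leaving the tree is 3 7 (15); add 3.
Step 8: cheapest edge leaving the tree is 2 5 (19); add 5.
Vertex order: 1, 4, 2, 7, 8, 6, 9, 3, 5. The 5th vertex is 8.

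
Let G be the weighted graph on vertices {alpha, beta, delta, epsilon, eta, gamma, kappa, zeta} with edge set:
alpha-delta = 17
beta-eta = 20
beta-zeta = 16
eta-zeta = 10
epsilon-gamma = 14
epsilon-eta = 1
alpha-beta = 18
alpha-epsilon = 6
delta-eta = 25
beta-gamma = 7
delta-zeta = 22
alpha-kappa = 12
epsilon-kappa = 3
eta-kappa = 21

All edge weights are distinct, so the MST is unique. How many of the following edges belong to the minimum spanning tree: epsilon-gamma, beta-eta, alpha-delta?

Kruskal: consider edges lightest-first.
epsilon-eta (1): add — endpoints in different components.
epsilon-kappa (3): add — endpoints in different components.
alpha-epsilon (6): add — endpoints in different components.
beta-gamma (7): add — endpoints in different components.
eta-zeta (10): add — endpoints in different components.
alpha-kappa (12): skip — alpha and kappa already connected.
epsilon-gamma (14): add — endpoints in different components.
beta-zeta (16): skip — zeta and beta already connected.
alpha-delta (17): add — endpoints in different components.
MST edge set: {epsilon-eta, epsilon-kappa, alpha-epsilon, beta-gamma, eta-zeta, epsilon-gamma, alpha-delta}.
Of the listed edges, {epsilon-gamma, alpha-delta} are in the MST → 2.

2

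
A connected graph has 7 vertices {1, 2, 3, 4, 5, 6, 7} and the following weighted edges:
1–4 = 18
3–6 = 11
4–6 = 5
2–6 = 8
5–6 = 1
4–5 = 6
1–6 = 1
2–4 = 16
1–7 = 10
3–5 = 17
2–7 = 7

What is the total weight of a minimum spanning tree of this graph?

Prim's algorithm from 2:
Step 1: frontier [2–7 7, 2–6 8, 2–4 16] → take 2–7 (7); add 7.
Step 2: frontier [2–6 8, 2–4 16, 1–7 10] → take 2–6 (8); add 6.
Step 3: frontier [2–4 16, 1–6 1, 5–6 1, 4–6 5, 3–6 11, 1–7 10] → take 1–6 (1); add 1.
Step 4: frontier [1–4 18, 2–4 16, 5–6 1, 4–6 5, 3–6 11] → take 5–6 (1); add 5.
Step 5: frontier [1–4 18, 2–4 16, 4–5 6, 3–5 17, 4–6 5, 3–6 11] → take 4–6 (5); add 4.
Step 6: frontier [3–5 17, 3–6 11] → take 3–6 (11); add 3.
MST edges: 2–7, 2–6, 1–6, 5–6, 4–6, 3–6; total weight 7+8+1+1+5+11 = 33.

33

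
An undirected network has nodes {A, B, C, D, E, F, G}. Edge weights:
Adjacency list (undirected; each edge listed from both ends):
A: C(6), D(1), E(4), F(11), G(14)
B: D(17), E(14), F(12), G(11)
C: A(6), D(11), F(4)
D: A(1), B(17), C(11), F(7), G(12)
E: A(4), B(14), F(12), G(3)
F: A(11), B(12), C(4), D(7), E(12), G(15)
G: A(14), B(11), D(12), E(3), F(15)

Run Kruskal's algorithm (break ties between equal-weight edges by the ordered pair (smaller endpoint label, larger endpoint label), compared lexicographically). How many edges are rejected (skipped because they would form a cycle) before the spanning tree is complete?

Kruskal: consider edges lightest-first.
A-D (1): add — endpoints in different components.
E-G (3): add — endpoints in different components.
A-E (4): add — endpoints in different components.
C-F (4): add — endpoints in different components.
A-C (6): add — endpoints in different components.
D-F (7): skip — D and F already connected.
A-F (11): skip — A and F already connected.
B-G (11): add — endpoints in different components.
Edges rejected before the tree was complete: 2.

2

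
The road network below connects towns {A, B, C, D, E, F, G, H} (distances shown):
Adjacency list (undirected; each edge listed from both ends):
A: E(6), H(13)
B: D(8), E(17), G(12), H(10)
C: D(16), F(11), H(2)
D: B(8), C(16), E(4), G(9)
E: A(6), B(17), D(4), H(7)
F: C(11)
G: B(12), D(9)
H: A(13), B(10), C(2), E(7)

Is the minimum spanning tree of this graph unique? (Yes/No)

Sort edges by weight, then run Kruskal:
C H (2): add — endpoints in different components.
D E (4): add — endpoints in different components.
A E (6): add — endpoints in different components.
E H (7): add — endpoints in different components.
B D (8): add — endpoints in different components.
D G (9): add — endpoints in different components.
B H (10): skip — B and H already connected.
C F (11): add — endpoints in different components.
Every non-tree edge has weight strictly greater than the heaviest edge on the tree path between its endpoints, so the MST is unique.

Yes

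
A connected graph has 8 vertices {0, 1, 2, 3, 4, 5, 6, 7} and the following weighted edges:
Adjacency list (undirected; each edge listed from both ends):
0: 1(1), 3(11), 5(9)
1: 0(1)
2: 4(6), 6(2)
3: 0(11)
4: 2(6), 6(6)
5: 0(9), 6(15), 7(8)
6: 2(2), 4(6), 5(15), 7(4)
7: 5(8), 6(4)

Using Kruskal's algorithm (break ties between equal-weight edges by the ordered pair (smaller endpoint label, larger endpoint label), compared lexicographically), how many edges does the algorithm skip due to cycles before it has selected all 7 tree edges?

1

Sort edges by weight, then run Kruskal:
0—1 (1): add — endpoints in different components.
2—6 (2): add — endpoints in different components.
6—7 (4): add — endpoints in different components.
2—4 (6): add — endpoints in different components.
4—6 (6): skip — 4 and 6 already connected.
5—7 (8): add — endpoints in different components.
0—5 (9): add — endpoints in different components.
0—3 (11): add — endpoints in different components.
Edges rejected before the tree was complete: 1.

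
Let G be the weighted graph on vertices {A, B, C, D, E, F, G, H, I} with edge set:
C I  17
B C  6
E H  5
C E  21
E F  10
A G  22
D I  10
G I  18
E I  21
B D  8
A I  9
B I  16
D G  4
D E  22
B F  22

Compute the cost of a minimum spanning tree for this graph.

Sort edges by weight, then run Kruskal:
D G (4): add — endpoints in different components.
E H (5): add — endpoints in different components.
B C (6): add — endpoints in different components.
B D (8): add — endpoints in different components.
A I (9): add — endpoints in different components.
D I (10): add — endpoints in different components.
E F (10): add — endpoints in different components.
B I (16): skip — B and I already connected.
C I (17): skip — C and I already connected.
G I (18): skip — G and I already connected.
C E (21): add — endpoints in different components.
MST edges: D G, E H, B C, B D, A I, D I, E F, C E; total weight 4+5+6+8+9+10+10+21 = 73.

73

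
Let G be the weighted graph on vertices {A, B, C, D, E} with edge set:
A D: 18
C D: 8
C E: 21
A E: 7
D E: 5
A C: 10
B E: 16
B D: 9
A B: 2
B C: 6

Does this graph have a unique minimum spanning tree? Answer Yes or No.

Sort edges by weight, then run Kruskal:
A B (2): add. Components now {A,B} {C} {D} {E}
D E (5): add. Components now {A,B} {C} {D,E}
B C (6): add. Components now {A,B,C} {D,E}
A E (7): add. Components now {A,B,C,D,E}
Every non-tree edge has weight strictly greater than the heaviest edge on the tree path between its endpoints, so the MST is unique.

Yes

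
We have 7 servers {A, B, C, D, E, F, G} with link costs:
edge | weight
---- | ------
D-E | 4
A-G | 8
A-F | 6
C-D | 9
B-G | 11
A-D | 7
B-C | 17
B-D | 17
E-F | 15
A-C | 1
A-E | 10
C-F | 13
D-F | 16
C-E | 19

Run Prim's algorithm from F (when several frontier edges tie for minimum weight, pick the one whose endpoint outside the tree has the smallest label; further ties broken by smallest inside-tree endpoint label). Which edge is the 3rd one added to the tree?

Prim's algorithm from F:
Step 1: frontier [A-F 6, C-F 13, E-F 15, D-F 16] → take A-F (6); add A.
Step 2: frontier [A-C 1, A-D 7, A-G 8, A-E 10, C-F 13, E-F 15, D-F 16] → take A-C (1); add C.
Step 3: frontier [A-D 7, A-G 8, A-E 10, C-D 9, B-C 17, C-E 19, E-F 15, D-F 16] → take A-D (7); add D.
Step 4: frontier [A-G 8, A-E 10, B-C 17, C-E 19, D-E 4, B-D 17, E-F 15] → take D-E (4); add E.
Step 5: frontier [A-G 8, B-C 17, B-D 17] → take A-G (8); add G.
Step 6: frontier [B-C 17, B-D 17, B-G 11] → take B-G (11); add B.
The 3rd edge added is A-D.

A-D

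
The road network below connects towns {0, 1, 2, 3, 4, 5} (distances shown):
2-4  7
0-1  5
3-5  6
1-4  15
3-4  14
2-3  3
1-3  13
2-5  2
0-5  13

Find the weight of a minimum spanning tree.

Grow the tree from 0 using Prim:
Step 1: frontier [0-1 5, 0-5 13] → take 0-1 (5); add 1.
Step 2: frontier [0-5 13, 1-3 13, 1-4 15] → take 1-3 (13); add 3.
Step 3: frontier [0-5 13, 1-4 15, 2-3 3, 3-5 6, 3-4 14] → take 2-3 (3); add 2.
Step 4: frontier [0-5 13, 1-4 15, 2-5 2, 2-4 7, 3-5 6, 3-4 14] → take 2-5 (2); add 5.
Step 5: frontier [1-4 15, 2-4 7, 3-4 14] → take 2-4 (7); add 4.
MST edges: 0-1, 1-3, 2-3, 2-5, 2-4; total weight 5+13+3+2+7 = 30.

30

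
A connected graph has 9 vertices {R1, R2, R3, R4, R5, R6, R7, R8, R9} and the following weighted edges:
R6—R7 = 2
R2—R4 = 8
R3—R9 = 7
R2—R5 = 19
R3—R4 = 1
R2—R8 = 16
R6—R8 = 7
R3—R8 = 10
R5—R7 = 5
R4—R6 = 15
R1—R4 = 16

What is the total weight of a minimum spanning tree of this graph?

56

Kruskal: consider edges lightest-first.
R3—R4 (1): add — endpoints in different components.
R6—R7 (2): add — endpoints in different components.
R5—R7 (5): add — endpoints in different components.
R3—R9 (7): add — endpoints in different components.
R6—R8 (7): add — endpoints in different components.
R2—R4 (8): add — endpoints in different components.
R3—R8 (10): add — endpoints in different components.
R4—R6 (15): skip — R6 and R4 already connected.
R1—R4 (16): add — endpoints in different components.
MST edges: R3—R4, R6—R7, R5—R7, R3—R9, R6—R8, R2—R4, R3—R8, R1—R4; total weight 1+2+5+7+7+8+10+16 = 56.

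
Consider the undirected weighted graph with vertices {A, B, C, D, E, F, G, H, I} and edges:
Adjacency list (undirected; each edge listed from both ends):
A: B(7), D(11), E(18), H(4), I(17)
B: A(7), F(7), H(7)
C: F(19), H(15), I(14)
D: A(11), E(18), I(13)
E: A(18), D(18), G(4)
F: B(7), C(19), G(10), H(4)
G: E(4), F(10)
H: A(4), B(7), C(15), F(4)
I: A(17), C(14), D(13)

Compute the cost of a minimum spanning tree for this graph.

Grow the tree from H using Prim:
Step 1: cheapest edge leaving the tree is A–H (4); add A.
Step 2: cheapest edge leaving the tree is F–H (4); add F.
Step 3: cheapest edge leaving the tree is A–B (7); add B.
Step 4: cheapest edge leaving the tree is F–G (10); add G.
Step 5: cheapest edge leaving the tree is E–G (4); add E.
Step 6: cheapest edge leaving the tree is A–D (11); add D.
Step 7: cheapest edge leaving the tree is D–I (13); add I.
Step 8: cheapest edge leaving the tree is C–I (14); add C.
MST edges: A–H, F–H, A–B, F–G, E–G, A–D, D–I, C–I; total weight 4+4+7+10+4+11+13+14 = 67.

67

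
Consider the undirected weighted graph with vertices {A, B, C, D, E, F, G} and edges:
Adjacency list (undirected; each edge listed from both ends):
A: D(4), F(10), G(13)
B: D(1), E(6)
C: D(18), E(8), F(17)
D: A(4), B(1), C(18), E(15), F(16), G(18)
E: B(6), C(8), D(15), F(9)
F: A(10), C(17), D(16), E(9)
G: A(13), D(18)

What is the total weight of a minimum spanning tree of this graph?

Prim's algorithm from E:
Step 1: frontier [B—E 6, C—E 8, E—F 9, D—E 15] → take B—E (6); add B.
Step 2: frontier [B—D 1, C—E 8, E—F 9, D—E 15] → take B—D (1); add D.
Step 3: frontier [A—D 4, D—F 16, C—D 18, D—G 18, C—E 8, E—F 9] → take A—D (4); add A.
Step 4: frontier [A—F 10, A—G 13, D—F 16, C—D 18, D—G 18, C—E 8, E—F 9] → take C—E (8); add C.
Step 5: frontier [A—F 10, A—G 13, C—F 17, D—F 16, D—G 18, E—F 9] → take E—F (9); add F.
Step 6: frontier [A—G 13, D—G 18] → take A—G (13); add G.
MST edges: B—E, B—D, A—D, C—E, E—F, A—G; total weight 6+1+4+8+9+13 = 41.

41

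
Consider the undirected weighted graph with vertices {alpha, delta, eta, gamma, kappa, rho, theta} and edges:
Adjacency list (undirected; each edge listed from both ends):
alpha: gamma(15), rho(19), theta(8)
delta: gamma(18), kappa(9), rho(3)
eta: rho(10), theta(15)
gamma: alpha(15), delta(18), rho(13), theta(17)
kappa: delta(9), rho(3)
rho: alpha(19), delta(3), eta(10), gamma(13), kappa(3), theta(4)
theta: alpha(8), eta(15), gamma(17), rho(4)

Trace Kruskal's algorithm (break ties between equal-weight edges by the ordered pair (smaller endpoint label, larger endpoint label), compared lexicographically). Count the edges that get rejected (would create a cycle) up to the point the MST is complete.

1

Kruskal: consider edges lightest-first.
delta-rho (3): add — endpoints in different components.
kappa-rho (3): add — endpoints in different components.
rho-theta (4): add — endpoints in different components.
alpha-theta (8): add — endpoints in different components.
delta-kappa (9): skip — kappa and delta already connected.
eta-rho (10): add — endpoints in different components.
gamma-rho (13): add — endpoints in different components.
Edges rejected before the tree was complete: 1.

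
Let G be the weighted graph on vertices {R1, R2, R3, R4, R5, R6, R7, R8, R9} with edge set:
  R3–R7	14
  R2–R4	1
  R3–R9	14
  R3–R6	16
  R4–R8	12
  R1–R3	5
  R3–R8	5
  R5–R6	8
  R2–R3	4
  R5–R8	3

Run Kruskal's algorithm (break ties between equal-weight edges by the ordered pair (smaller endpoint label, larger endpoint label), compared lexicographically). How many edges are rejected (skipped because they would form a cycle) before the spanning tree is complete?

1

Kruskal's algorithm — process edges by increasing weight (ties by edge label):
R2–R4 (1): add — endpoints in different components.
R5–R8 (3): add — endpoints in different components.
R2–R3 (4): add — endpoints in different components.
R1–R3 (5): add — endpoints in different components.
R3–R8 (5): add — endpoints in different components.
R5–R6 (8): add — endpoints in different components.
R4–R8 (12): skip — R8 and R4 already connected.
R3–R7 (14): add — endpoints in different components.
R3–R9 (14): add — endpoints in different components.
Edges rejected before the tree was complete: 1.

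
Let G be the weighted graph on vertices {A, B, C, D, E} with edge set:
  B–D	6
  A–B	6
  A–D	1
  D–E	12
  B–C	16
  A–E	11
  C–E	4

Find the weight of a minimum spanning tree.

22

Sort edges by weight, then run Kruskal:
A–D (1): add — endpoints in different components.
C–E (4): add — endpoints in different components.
A–B (6): add — endpoints in different components.
B–D (6): skip — B and D already connected.
A–E (11): add — endpoints in different components.
MST edges: A–D, C–E, A–B, A–E; total weight 1+4+6+11 = 22.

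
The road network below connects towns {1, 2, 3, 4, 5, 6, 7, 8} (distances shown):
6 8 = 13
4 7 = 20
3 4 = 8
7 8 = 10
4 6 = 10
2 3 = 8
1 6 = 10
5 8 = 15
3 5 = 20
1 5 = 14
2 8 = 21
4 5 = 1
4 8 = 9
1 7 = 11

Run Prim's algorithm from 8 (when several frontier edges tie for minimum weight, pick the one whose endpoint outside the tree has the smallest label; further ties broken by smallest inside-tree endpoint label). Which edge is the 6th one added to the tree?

1-6

Prim's algorithm from 8:
Step 1: cheapest edge leaving the tree is 4 8 (9); add 4.
Step 2: cheapest edge leaving the tree is 4 5 (1); add 5.
Step 3: cheapest edge leaving the tree is 3 4 (8); add 3.
Step 4: cheapest edge leaving the tree is 2 3 (8); add 2.
Step 5: cheapest edge leaving the tree is 4 6 (10); add 6.
Step 6: cheapest edge leaving the tree is 1 6 (10); add 1.
Step 7: cheapest edge leaving the tree is 7 8 (10); add 7.
The 6th edge added is 1 6.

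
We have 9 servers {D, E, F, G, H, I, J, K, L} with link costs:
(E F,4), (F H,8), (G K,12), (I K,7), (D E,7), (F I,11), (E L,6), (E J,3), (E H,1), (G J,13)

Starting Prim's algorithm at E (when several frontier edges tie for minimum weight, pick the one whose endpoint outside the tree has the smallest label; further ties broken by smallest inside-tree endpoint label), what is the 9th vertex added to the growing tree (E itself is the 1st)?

Grow the tree from E using Prim:
Step 1: frontier [E H 1, E J 3, E F 4, E L 6, D E 7] → take E H (1); add H.
Step 2: frontier [E J 3, E F 4, E L 6, D E 7, F H 8] → take E J (3); add J.
Step 3: frontier [E F 4, E L 6, D E 7, F H 8, G J 13] → take E F (4); add F.
Step 4: frontier [E L 6, D E 7, F I 11, G J 13] → take E L (6); add L.
Step 5: frontier [D E 7, F I 11, G J 13] → take D E (7); add D.
Step 6: frontier [F I 11, G J 13] → take F I (11); add I.
Step 7: frontier [I K 7, G J 13] → take I K (7); add K.
Step 8: frontier [G J 13, G K 12] → take G K (12); add G.
Vertex order: E, H, J, F, L, D, I, K, G. The 9th vertex is G.

G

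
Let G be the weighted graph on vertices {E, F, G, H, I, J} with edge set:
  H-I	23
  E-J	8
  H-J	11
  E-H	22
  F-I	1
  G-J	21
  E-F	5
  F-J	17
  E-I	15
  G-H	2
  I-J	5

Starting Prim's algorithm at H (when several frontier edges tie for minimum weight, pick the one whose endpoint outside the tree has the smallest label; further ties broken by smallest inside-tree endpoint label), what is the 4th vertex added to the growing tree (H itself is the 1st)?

I

Prim's algorithm from H:
Step 1: cheapest edge leaving the tree is G-H (2); add G.
Step 2: cheapest edge leaving the tree is H-J (11); add J.
Step 3: cheapest edge leaving the tree is I-J (5); add I.
Step 4: cheapest edge leaving the tree is F-I (1); add F.
Step 5: cheapest edge leaving the tree is E-F (5); add E.
Vertex order: H, G, J, I, F, E. The 4th vertex is I.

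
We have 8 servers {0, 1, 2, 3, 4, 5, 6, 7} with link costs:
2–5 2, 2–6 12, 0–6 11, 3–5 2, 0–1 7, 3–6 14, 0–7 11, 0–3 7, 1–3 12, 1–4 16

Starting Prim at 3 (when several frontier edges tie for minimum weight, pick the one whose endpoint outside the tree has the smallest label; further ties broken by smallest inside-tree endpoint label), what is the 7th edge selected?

1-4

Grow the tree from 3 using Prim:
Step 1: cheapest edge leaving the tree is 3–5 (2); add 5.
Step 2: cheapest edge leaving the tree is 2–5 (2); add 2.
Step 3: cheapest edge leaving the tree is 0–3 (7); add 0.
Step 4: cheapest edge leaving the tree is 0–1 (7); add 1.
Step 5: cheapest edge leaving the tree is 0–6 (11); add 6.
Step 6: cheapest edge leaving the tree is 0–7 (11); add 7.
Step 7: cheapest edge leaving the tree is 1–4 (16); add 4.
The 7th edge added is 1–4.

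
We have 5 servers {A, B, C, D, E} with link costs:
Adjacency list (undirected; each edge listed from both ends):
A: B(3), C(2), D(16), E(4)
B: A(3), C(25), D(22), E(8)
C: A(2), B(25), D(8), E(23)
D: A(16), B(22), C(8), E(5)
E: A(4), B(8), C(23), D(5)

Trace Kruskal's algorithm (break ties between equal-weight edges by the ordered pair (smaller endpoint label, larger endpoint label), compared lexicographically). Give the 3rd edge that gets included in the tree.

A-E

Sort edges by weight, then run Kruskal:
A C (2): add — endpoints in different components.
A B (3): add — endpoints in different components.
A E (4): add — endpoints in different components.
D E (5): add — endpoints in different components.
The 3rd edge added is A E.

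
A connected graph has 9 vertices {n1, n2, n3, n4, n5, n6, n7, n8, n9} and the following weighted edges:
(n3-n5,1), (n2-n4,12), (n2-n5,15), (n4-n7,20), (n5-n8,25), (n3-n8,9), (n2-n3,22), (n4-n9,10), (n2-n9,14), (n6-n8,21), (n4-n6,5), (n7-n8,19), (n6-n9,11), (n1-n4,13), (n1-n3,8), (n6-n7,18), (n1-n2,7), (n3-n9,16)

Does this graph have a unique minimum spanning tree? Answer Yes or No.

Sort edges by weight, then run Kruskal:
n3-n5 (1): add — endpoints in different components.
n4-n6 (5): add — endpoints in different components.
n1-n2 (7): add — endpoints in different components.
n1-n3 (8): add — endpoints in different components.
n3-n8 (9): add — endpoints in different components.
n4-n9 (10): add — endpoints in different components.
n6-n9 (11): skip — n9 and n6 already connected.
n2-n4 (12): add — endpoints in different components.
n1-n4 (13): skip — n1 and n4 already connected.
n2-n9 (14): skip — n9 and n2 already connected.
n2-n5 (15): skip — n5 and n2 already connected.
n3-n9 (16): skip — n9 and n3 already connected.
n6-n7 (18): add — endpoints in different components.
Every non-tree edge has weight strictly greater than the heaviest edge on the tree path between its endpoints, so the MST is unique.

Yes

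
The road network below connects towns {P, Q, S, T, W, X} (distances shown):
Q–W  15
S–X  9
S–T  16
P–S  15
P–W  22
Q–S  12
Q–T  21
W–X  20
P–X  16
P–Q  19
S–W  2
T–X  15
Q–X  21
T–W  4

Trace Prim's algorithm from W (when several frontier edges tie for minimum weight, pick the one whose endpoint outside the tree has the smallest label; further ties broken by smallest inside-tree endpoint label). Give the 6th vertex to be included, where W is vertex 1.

P

Prim, starting at W.
Step 1: cheapest edge leaving the tree is S–W (2); add S.
Step 2: cheapest edge leaving the tree is T–W (4); add T.
Step 3: cheapest edge leaving the tree is S–X (9); add X.
Step 4: cheapest edge leaving the tree is Q–S (12); add Q.
Step 5: cheapest edge leaving the tree is P–S (15); add P.
Vertex order: W, S, T, X, Q, P. The 6th vertex is P.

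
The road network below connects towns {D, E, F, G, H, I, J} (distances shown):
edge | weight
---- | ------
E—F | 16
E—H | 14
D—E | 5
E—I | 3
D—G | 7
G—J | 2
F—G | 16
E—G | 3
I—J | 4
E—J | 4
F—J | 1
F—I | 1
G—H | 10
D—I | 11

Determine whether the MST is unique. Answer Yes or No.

Kruskal's algorithm — process edges by increasing weight (ties by edge label):
F—I (1): add. Components now {D} {E} {F,I} {G} {H} {J}
F—J (1): add. Components now {D} {E} {F,I,J} {G} {H}
G—J (2): add. Components now {D} {E} {F,G,I,J} {H}
E—G (3): add. Components now {D} {E,F,G,I,J} {H}
E—I (3): skip — E and I already connected.
E—J (4): skip — E and J already connected.
I—J (4): skip — I and J already connected.
D—E (5): add. Components now {D,E,F,G,I,J} {H}
D—G (7): skip — D and G already connected.
G—H (10): add. Components now {D,E,F,G,H,I,J}
Non-tree edge E—I has weight 3, equal to the heaviest edge on its tree cycle — swapping gives another MST of the same weight. Not unique.

No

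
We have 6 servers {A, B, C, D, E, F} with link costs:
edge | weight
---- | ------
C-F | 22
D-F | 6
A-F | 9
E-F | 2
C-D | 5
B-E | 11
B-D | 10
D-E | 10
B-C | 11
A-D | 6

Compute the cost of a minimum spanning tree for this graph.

29

Kruskal: consider edges lightest-first.
E-F (2): add — endpoints in different components.
C-D (5): add — endpoints in different components.
A-D (6): add — endpoints in different components.
D-F (6): add — endpoints in different components.
A-F (9): skip — A and F already connected.
B-D (10): add — endpoints in different components.
MST edges: E-F, C-D, A-D, D-F, B-D; total weight 2+5+6+6+10 = 29.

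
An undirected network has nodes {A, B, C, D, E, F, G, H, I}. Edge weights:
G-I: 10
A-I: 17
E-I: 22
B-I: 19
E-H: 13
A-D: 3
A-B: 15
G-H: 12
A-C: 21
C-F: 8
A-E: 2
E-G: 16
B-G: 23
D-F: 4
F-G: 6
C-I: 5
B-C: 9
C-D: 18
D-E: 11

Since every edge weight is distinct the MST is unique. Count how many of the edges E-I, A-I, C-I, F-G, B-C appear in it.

Kruskal: consider edges lightest-first.
A-E (2): add — endpoints in different components.
A-D (3): add — endpoints in different components.
D-F (4): add — endpoints in different components.
C-I (5): add — endpoints in different components.
F-G (6): add — endpoints in different components.
C-F (8): add — endpoints in different components.
B-C (9): add — endpoints in different components.
G-I (10): skip — G and I already connected.
D-E (11): skip — D and E already connected.
G-H (12): add — endpoints in different components.
MST edge set: {A-E, A-D, D-F, C-I, F-G, C-F, B-C, G-H}.
Of the listed edges, {C-I, F-G, B-C} are in the MST → 3.

3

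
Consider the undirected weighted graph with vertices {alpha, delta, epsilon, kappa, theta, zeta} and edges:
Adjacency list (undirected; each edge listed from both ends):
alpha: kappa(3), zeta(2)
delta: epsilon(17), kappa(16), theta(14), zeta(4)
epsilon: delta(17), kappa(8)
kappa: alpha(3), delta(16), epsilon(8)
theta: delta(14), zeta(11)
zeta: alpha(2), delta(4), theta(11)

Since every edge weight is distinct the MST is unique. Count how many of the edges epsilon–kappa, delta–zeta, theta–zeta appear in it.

3

Kruskal's algorithm — process edges by increasing weight (ties by edge label):
alpha–zeta (2): add — endpoints in different components.
alpha–kappa (3): add — endpoints in different components.
delta–zeta (4): add — endpoints in different components.
epsilon–kappa (8): add — endpoints in different components.
theta–zeta (11): add — endpoints in different components.
MST edge set: {alpha–zeta, alpha–kappa, delta–zeta, epsilon–kappa, theta–zeta}.
Of the listed edges, {epsilon–kappa, delta–zeta, theta–zeta} are in the MST → 3.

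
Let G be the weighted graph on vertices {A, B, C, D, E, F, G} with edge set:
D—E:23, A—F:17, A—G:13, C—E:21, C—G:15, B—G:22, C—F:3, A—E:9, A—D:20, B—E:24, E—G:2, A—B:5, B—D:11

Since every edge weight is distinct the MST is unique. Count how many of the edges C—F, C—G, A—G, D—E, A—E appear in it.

3

Kruskal's algorithm — process edges by increasing weight (ties by edge label):
E—G (2): add. Components now {A} {B} {C} {D} {E,G} {F}
C—F (3): add. Components now {A} {B} {C,F} {D} {E,G}
A—B (5): add. Components now {A,B} {C,F} {D} {E,G}
A—E (9): add. Components now {A,B,E,G} {C,F} {D}
B—D (11): add. Components now {A,B,D,E,G} {C,F}
A—G (13): skip — A and G already connected.
C—G (15): add. Components now {A,B,C,D,E,F,G}
MST edge set: {E—G, C—F, A—B, A—E, B—D, C—G}.
Of the listed edges, {C—F, C—G, A—E} are in the MST → 3.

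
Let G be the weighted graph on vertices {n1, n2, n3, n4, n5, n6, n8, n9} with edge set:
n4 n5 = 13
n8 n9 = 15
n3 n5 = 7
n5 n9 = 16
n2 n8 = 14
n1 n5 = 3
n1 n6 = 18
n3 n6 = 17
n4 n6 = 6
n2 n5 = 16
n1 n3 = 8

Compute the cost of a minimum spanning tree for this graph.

Sort edges by weight, then run Kruskal:
n1 n5 (3): add — endpoints in different components.
n4 n6 (6): add — endpoints in different components.
n3 n5 (7): add — endpoints in different components.
n1 n3 (8): skip — n1 and n3 already connected.
n4 n5 (13): add — endpoints in different components.
n2 n8 (14): add — endpoints in different components.
n8 n9 (15): add — endpoints in different components.
n2 n5 (16): add — endpoints in different components.
MST edges: n1 n5, n4 n6, n3 n5, n4 n5, n2 n8, n8 n9, n2 n5; total weight 3+6+7+13+14+15+16 = 74.

74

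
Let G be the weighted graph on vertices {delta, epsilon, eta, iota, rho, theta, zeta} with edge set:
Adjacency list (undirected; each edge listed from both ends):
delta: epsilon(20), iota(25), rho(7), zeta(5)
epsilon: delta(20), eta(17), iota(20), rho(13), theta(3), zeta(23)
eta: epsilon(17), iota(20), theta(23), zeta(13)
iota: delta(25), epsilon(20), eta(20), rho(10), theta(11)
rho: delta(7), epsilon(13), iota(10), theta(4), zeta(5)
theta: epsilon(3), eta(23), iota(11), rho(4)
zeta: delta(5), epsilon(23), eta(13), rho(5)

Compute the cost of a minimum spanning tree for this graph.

Prim's algorithm from epsilon:
Step 1: cheapest edge leaving the tree is epsilon—theta (3); add theta.
Step 2: cheapest edge leaving the tree is rho—theta (4); add rho.
Step 3: cheapest edge leaving the tree is rho—zeta (5); add zeta.
Step 4: cheapest edge leaving the tree is delta—zeta (5); add delta.
Step 5: cheapest edge leaving the tree is iota—rho (10); add iota.
Step 6: cheapest edge leaving the tree is eta—zeta (13); add eta.
MST edges: epsilon—theta, rho—theta, rho—zeta, delta—zeta, iota—rho, eta—zeta; total weight 3+4+5+5+10+13 = 40.

40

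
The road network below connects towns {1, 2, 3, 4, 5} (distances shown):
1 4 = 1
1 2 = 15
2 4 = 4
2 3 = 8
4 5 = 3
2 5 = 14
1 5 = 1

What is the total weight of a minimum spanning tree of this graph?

Prim, starting at 5.
Step 1: frontier [1 5 1, 4 5 3, 2 5 14] → take 1 5 (1); add 1.
Step 2: frontier [1 4 1, 1 2 15, 4 5 3, 2 5 14] → take 1 4 (1); add 4.
Step 3: frontier [1 2 15, 2 4 4, 2 5 14] → take 2 4 (4); add 2.
Step 4: frontier [2 3 8] → take 2 3 (8); add 3.
MST edges: 1 5, 1 4, 2 4, 2 3; total weight 1+1+4+8 = 14.

14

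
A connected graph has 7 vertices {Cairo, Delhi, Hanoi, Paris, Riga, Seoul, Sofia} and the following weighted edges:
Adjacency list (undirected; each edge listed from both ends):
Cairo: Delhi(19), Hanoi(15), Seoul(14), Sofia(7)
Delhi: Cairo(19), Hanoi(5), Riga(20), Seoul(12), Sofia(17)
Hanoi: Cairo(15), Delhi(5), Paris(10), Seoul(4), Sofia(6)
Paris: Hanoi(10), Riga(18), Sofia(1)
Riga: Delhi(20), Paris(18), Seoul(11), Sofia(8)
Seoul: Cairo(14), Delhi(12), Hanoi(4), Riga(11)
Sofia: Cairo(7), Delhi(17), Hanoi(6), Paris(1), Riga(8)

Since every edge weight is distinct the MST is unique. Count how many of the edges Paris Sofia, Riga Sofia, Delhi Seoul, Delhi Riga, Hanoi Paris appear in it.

Kruskal's algorithm — process edges by increasing weight (ties by edge label):
Paris Sofia (1): add. Components now {Cairo} {Riga} {Hanoi} {Delhi} {Paris,Sofia} {Seoul}
Hanoi Seoul (4): add. Components now {Cairo} {Riga} {Hanoi,Seoul} {Delhi} {Paris,Sofia}
Delhi Hanoi (5): add. Components now {Cairo} {Riga} {Delhi,Hanoi,Seoul} {Paris,Sofia}
Hanoi Sofia (6): add. Components now {Cairo} {Riga} {Delhi,Hanoi,Paris,Seoul,Sofia}
Cairo Sofia (7): add. Components now {Cairo,Delhi,Hanoi,Paris,Seoul,Sofia} {Riga}
Riga Sofia (8): add. Components now {Cairo,Delhi,Hanoi,Paris,Riga,Seoul,Sofia}
MST edge set: {Paris Sofia, Hanoi Seoul, Delhi Hanoi, Hanoi Sofia, Cairo Sofia, Riga Sofia}.
Of the listed edges, {Paris Sofia, Riga Sofia} are in the MST → 2.

2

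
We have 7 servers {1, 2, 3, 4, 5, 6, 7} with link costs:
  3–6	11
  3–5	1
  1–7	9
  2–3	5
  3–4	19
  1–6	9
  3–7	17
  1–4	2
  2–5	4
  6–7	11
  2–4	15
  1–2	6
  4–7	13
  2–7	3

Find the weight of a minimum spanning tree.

25

Kruskal: consider edges lightest-first.
3–5 (1): add — endpoints in different components.
1–4 (2): add — endpoints in different components.
2–7 (3): add — endpoints in different components.
2–5 (4): add — endpoints in different components.
2–3 (5): skip — 2 and 3 already connected.
1–2 (6): add — endpoints in different components.
1–6 (9): add — endpoints in different components.
MST edges: 3–5, 1–4, 2–7, 2–5, 1–2, 1–6; total weight 1+2+3+4+6+9 = 25.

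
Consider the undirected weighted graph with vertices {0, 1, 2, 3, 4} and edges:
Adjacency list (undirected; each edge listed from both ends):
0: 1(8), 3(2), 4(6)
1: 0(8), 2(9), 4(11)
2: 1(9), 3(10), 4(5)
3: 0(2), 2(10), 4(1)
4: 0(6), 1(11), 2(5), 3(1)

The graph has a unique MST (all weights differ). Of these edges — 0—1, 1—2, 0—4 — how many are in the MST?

1

Kruskal's algorithm — process edges by increasing weight (ties by edge label):
3—4 (1): add. Components now {0} {1} {2} {3,4}
0—3 (2): add. Components now {0,3,4} {1} {2}
2—4 (5): add. Components now {0,2,3,4} {1}
0—4 (6): skip — 0 and 4 already connected.
0—1 (8): add. Components now {0,1,2,3,4}
MST edge set: {3—4, 0—3, 2—4, 0—1}.
Of the listed edges, {0—1} are in the MST → 1.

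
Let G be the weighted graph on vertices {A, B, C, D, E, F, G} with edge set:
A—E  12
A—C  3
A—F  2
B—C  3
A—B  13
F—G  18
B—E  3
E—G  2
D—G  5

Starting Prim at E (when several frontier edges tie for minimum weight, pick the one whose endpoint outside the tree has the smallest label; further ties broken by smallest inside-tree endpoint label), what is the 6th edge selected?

D-G

Grow the tree from E using Prim:
Step 1: cheapest edge leaving the tree is E—G (2); add G.
Step 2: cheapest edge leaving the tree is B—E (3); add B.
Step 3: cheapest edge leaving the tree is B—C (3); add C.
Step 4: cheapest edge leaving the tree is A—C (3); add A.
Step 5: cheapest edge leaving the tree is A—F (2); add F.
Step 6: cheapest edge leaving the tree is D—G (5); add D.
The 6th edge added is D—G.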